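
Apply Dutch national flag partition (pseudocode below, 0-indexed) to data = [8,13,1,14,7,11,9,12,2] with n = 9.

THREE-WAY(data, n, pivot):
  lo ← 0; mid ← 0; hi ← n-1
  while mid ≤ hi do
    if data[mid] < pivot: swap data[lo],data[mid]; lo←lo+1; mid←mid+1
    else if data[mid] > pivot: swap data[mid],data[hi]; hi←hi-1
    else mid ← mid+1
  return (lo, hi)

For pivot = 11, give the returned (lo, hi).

pivot = 11; lo=0, mid=0, hi=8
data[mid]=8<11: swap data[0],data[0]; lo=1,mid=1 → [8,13,1,14,7,11,9,12,2]
data[mid]=13>11: swap data[1],data[8]; hi=7 → [8,2,1,14,7,11,9,12,13]
data[mid]=2<11: swap data[1],data[1]; lo=2,mid=2 → [8,2,1,14,7,11,9,12,13]
data[mid]=1<11: swap data[2],data[2]; lo=3,mid=3 → [8,2,1,14,7,11,9,12,13]
data[mid]=14>11: swap data[3],data[7]; hi=6 → [8,2,1,12,7,11,9,14,13]
data[mid]=12>11: swap data[3],data[6]; hi=5 → [8,2,1,9,7,11,12,14,13]
data[mid]=9<11: swap data[3],data[3]; lo=4,mid=4 → [8,2,1,9,7,11,12,14,13]
data[mid]=7<11: swap data[4],data[4]; lo=5,mid=5 → [8,2,1,9,7,11,12,14,13]
data[mid]=11=11: mid=6
end: lo=5, hi=5; data = [8,2,1,9,7,11,12,14,13]

(5, 5)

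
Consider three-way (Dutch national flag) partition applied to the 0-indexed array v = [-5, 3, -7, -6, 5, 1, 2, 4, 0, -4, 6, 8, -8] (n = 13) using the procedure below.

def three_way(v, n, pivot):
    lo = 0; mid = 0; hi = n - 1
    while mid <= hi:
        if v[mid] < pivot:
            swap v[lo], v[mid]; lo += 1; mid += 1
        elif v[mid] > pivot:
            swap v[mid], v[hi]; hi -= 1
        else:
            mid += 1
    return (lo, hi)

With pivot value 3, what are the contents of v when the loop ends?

[-5, -7, -6, -8, 1, 2, -4, 0, 3, 6, 8, 4, 5]

lo=0 mid=0 hi=12
-5<3: swap(0,0), lo=1 mid=1 ⇒ [-5, 3, -7, -6, 5, 1, 2, 4, 0, -4, 6, 8, -8]
3=3: mid=2
-7<3: swap(1,2), lo=2 mid=3 ⇒ [-5, -7, 3, -6, 5, 1, 2, 4, 0, -4, 6, 8, -8]
-6<3: swap(2,3), lo=3 mid=4 ⇒ [-5, -7, -6, 3, 5, 1, 2, 4, 0, -4, 6, 8, -8]
5>3: swap(4,12), hi=11 ⇒ [-5, -7, -6, 3, -8, 1, 2, 4, 0, -4, 6, 8, 5]
-8<3: swap(3,4), lo=4 mid=5 ⇒ [-5, -7, -6, -8, 3, 1, 2, 4, 0, -4, 6, 8, 5]
1<3: swap(4,5), lo=5 mid=6 ⇒ [-5, -7, -6, -8, 1, 3, 2, 4, 0, -4, 6, 8, 5]
2<3: swap(5,6), lo=6 mid=7 ⇒ [-5, -7, -6, -8, 1, 2, 3, 4, 0, -4, 6, 8, 5]
4>3: swap(7,11), hi=10 ⇒ [-5, -7, -6, -8, 1, 2, 3, 8, 0, -4, 6, 4, 5]
8>3: swap(7,10), hi=9 ⇒ [-5, -7, -6, -8, 1, 2, 3, 6, 0, -4, 8, 4, 5]
6>3: swap(7,9), hi=8 ⇒ [-5, -7, -6, -8, 1, 2, 3, -4, 0, 6, 8, 4, 5]
-4<3: swap(6,7), lo=7 mid=8 ⇒ [-5, -7, -6, -8, 1, 2, -4, 3, 0, 6, 8, 4, 5]
0<3: swap(7,8), lo=8 mid=9 ⇒ [-5, -7, -6, -8, 1, 2, -4, 0, 3, 6, 8, 4, 5]
done. lo=8 hi=8; v=[-5, -7, -6, -8, 1, 2, -4, 0, 3, 6, 8, 4, 5]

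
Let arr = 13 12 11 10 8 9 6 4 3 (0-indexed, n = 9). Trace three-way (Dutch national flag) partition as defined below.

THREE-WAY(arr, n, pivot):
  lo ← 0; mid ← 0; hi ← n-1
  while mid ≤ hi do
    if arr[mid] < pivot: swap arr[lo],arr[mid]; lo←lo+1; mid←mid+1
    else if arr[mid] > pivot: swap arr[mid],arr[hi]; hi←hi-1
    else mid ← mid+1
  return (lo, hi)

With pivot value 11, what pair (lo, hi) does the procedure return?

(6, 6)

pivot = 11; lo=0, mid=0, hi=8
arr[mid]=13>11: swap arr[0],arr[8]; hi=7 → 3 12 11 10 8 9 6 4 13
arr[mid]=3<11: swap arr[0],arr[0]; lo=1,mid=1 → 3 12 11 10 8 9 6 4 13
arr[mid]=12>11: swap arr[1],arr[7]; hi=6 → 3 4 11 10 8 9 6 12 13
arr[mid]=4<11: swap arr[1],arr[1]; lo=2,mid=2 → 3 4 11 10 8 9 6 12 13
arr[mid]=11=11: mid=3
arr[mid]=10<11: swap arr[2],arr[3]; lo=3,mid=4 → 3 4 10 11 8 9 6 12 13
arr[mid]=8<11: swap arr[3],arr[4]; lo=4,mid=5 → 3 4 10 8 11 9 6 12 13
arr[mid]=9<11: swap arr[4],arr[5]; lo=5,mid=6 → 3 4 10 8 9 11 6 12 13
arr[mid]=6<11: swap arr[5],arr[6]; lo=6,mid=7 → 3 4 10 8 9 6 11 12 13
end: lo=6, hi=6; arr = 3 4 10 8 9 6 11 12 13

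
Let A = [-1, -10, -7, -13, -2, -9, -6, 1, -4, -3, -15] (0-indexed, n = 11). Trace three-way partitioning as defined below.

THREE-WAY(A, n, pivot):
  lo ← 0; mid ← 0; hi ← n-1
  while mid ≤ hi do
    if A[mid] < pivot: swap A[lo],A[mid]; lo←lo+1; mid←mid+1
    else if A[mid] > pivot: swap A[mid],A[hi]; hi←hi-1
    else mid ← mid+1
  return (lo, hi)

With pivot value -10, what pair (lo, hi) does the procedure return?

lo=0 mid=0 hi=10
-1>-10: swap(0,10), hi=9 ⇒ [-15, -10, -7, -13, -2, -9, -6, 1, -4, -3, -1]
-15<-10: swap(0,0), lo=1 mid=1 ⇒ [-15, -10, -7, -13, -2, -9, -6, 1, -4, -3, -1]
-10=-10: mid=2
-7>-10: swap(2,9), hi=8 ⇒ [-15, -10, -3, -13, -2, -9, -6, 1, -4, -7, -1]
-3>-10: swap(2,8), hi=7 ⇒ [-15, -10, -4, -13, -2, -9, -6, 1, -3, -7, -1]
-4>-10: swap(2,7), hi=6 ⇒ [-15, -10, 1, -13, -2, -9, -6, -4, -3, -7, -1]
1>-10: swap(2,6), hi=5 ⇒ [-15, -10, -6, -13, -2, -9, 1, -4, -3, -7, -1]
-6>-10: swap(2,5), hi=4 ⇒ [-15, -10, -9, -13, -2, -6, 1, -4, -3, -7, -1]
-9>-10: swap(2,4), hi=3 ⇒ [-15, -10, -2, -13, -9, -6, 1, -4, -3, -7, -1]
-2>-10: swap(2,3), hi=2 ⇒ [-15, -10, -13, -2, -9, -6, 1, -4, -3, -7, -1]
-13<-10: swap(1,2), lo=2 mid=3 ⇒ [-15, -13, -10, -2, -9, -6, 1, -4, -3, -7, -1]
done. lo=2 hi=2; A=[-15, -13, -10, -2, -9, -6, 1, -4, -3, -7, -1]

(2, 2)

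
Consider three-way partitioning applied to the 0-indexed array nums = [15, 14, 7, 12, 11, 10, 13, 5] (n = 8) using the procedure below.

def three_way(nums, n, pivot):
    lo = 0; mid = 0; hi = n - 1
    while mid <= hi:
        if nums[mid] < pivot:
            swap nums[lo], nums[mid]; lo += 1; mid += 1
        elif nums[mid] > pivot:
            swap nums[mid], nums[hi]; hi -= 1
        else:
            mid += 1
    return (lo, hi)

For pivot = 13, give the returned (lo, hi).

(5, 5)

lo=0 mid=0 hi=7
15>13: swap(0,7), hi=6 ⇒ [5, 14, 7, 12, 11, 10, 13, 15]
5<13: swap(0,0), lo=1 mid=1 ⇒ [5, 14, 7, 12, 11, 10, 13, 15]
14>13: swap(1,6), hi=5 ⇒ [5, 13, 7, 12, 11, 10, 14, 15]
13=13: mid=2
7<13: swap(1,2), lo=2 mid=3 ⇒ [5, 7, 13, 12, 11, 10, 14, 15]
12<13: swap(2,3), lo=3 mid=4 ⇒ [5, 7, 12, 13, 11, 10, 14, 15]
11<13: swap(3,4), lo=4 mid=5 ⇒ [5, 7, 12, 11, 13, 10, 14, 15]
10<13: swap(4,5), lo=5 mid=6 ⇒ [5, 7, 12, 11, 10, 13, 14, 15]
done. lo=5 hi=5; nums=[5, 7, 12, 11, 10, 13, 14, 15]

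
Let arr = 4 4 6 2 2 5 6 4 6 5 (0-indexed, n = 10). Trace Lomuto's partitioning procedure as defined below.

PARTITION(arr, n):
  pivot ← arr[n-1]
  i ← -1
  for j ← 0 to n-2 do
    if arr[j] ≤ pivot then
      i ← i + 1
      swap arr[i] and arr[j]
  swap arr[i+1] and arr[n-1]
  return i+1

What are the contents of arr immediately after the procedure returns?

pivot=5, i=-1
j=0: 4≤5, i=0, swap(0,0) ⇒ 4 4 6 2 2 5 6 4 6 5
j=1: 4≤5, i=1, swap(1,1) ⇒ 4 4 6 2 2 5 6 4 6 5
j=2: 6>5, skip
j=3: 2≤5, i=2, swap(2,3) ⇒ 4 4 2 6 2 5 6 4 6 5
j=4: 2≤5, i=3, swap(3,4) ⇒ 4 4 2 2 6 5 6 4 6 5
j=5: 5≤5, i=4, swap(4,5) ⇒ 4 4 2 2 5 6 6 4 6 5
j=6: 6>5, skip
j=7: 4≤5, i=5, swap(5,7) ⇒ 4 4 2 2 5 4 6 6 6 5
j=8: 6>5, skip
swap(6,9) ⇒ 4 4 2 2 5 4 5 6 6 6; return 6

4 4 2 2 5 4 5 6 6 6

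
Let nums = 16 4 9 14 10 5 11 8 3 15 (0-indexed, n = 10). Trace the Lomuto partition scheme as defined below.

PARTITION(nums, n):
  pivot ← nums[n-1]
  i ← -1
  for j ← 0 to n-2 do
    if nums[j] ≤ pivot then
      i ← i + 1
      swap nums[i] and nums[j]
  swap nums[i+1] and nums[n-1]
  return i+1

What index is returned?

8

pivot=15, i=-1
j=0: 16>15, skip
j=1: 4≤15, i=0, swap(0,1) ⇒ 4 16 9 14 10 5 11 8 3 15
j=2: 9≤15, i=1, swap(1,2) ⇒ 4 9 16 14 10 5 11 8 3 15
j=3: 14≤15, i=2, swap(2,3) ⇒ 4 9 14 16 10 5 11 8 3 15
j=4: 10≤15, i=3, swap(3,4) ⇒ 4 9 14 10 16 5 11 8 3 15
j=5: 5≤15, i=4, swap(4,5) ⇒ 4 9 14 10 5 16 11 8 3 15
j=6: 11≤15, i=5, swap(5,6) ⇒ 4 9 14 10 5 11 16 8 3 15
j=7: 8≤15, i=6, swap(6,7) ⇒ 4 9 14 10 5 11 8 16 3 15
j=8: 3≤15, i=7, swap(7,8) ⇒ 4 9 14 10 5 11 8 3 16 15
swap(8,9) ⇒ 4 9 14 10 5 11 8 3 15 16; return 8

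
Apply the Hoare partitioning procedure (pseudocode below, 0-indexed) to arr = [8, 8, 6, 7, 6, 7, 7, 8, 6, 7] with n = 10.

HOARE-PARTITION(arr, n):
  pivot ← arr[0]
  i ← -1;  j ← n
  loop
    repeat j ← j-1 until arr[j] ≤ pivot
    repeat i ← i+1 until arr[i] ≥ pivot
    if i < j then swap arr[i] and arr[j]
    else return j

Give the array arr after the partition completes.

pivot=8
j stops at 9 (7), i stops at 0 (8); swap ⇒ [7, 8, 6, 7, 6, 7, 7, 8, 6, 8]
j stops at 8 (6), i stops at 1 (8); swap ⇒ [7, 6, 6, 7, 6, 7, 7, 8, 8, 8]
j stops at 7, i stops at 7; i≥j ⇒ return 7. arr=[7, 6, 6, 7, 6, 7, 7, 8, 8, 8]

[7, 6, 6, 7, 6, 7, 7, 8, 8, 8]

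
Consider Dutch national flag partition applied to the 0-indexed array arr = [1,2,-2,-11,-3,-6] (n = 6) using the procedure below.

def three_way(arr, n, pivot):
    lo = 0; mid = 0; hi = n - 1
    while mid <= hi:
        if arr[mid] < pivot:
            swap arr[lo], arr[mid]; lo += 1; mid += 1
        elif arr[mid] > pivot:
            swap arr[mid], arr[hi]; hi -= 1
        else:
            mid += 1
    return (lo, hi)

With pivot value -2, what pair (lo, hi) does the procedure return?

(3, 3)

pivot = -2; lo=0, mid=0, hi=5
arr[mid]=1>-2: swap arr[0],arr[5]; hi=4 → [-6,2,-2,-11,-3,1]
arr[mid]=-6<-2: swap arr[0],arr[0]; lo=1,mid=1 → [-6,2,-2,-11,-3,1]
arr[mid]=2>-2: swap arr[1],arr[4]; hi=3 → [-6,-3,-2,-11,2,1]
arr[mid]=-3<-2: swap arr[1],arr[1]; lo=2,mid=2 → [-6,-3,-2,-11,2,1]
arr[mid]=-2=-2: mid=3
arr[mid]=-11<-2: swap arr[2],arr[3]; lo=3,mid=4 → [-6,-3,-11,-2,2,1]
end: lo=3, hi=3; arr = [-6,-3,-11,-2,2,1]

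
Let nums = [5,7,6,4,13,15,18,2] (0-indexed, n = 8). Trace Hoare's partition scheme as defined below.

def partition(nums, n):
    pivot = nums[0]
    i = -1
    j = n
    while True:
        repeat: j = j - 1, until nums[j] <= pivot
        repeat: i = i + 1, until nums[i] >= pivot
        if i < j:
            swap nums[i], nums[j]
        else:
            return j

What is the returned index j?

1

pivot=5
j stops at 7 (2), i stops at 0 (5); swap ⇒ [2,7,6,4,13,15,18,5]
j stops at 3 (4), i stops at 1 (7); swap ⇒ [2,4,6,7,13,15,18,5]
j stops at 1, i stops at 2; i≥j ⇒ return 1. nums=[2,4,6,7,13,15,18,5]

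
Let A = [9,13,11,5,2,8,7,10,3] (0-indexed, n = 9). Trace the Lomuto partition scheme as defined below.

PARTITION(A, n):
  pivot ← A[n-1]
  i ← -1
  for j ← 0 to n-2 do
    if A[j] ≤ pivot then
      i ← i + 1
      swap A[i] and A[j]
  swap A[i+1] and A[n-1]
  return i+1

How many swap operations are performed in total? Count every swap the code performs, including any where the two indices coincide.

pivot=3, i=-1
j=0: 9>3, skip
j=1: 13>3, skip
j=2: 11>3, skip
j=3: 5>3, skip
j=4: 2≤3, i=0, swap(0,4) ⇒ [2,13,11,5,9,8,7,10,3]
j=5: 8>3, skip
j=6: 7>3, skip
j=7: 10>3, skip
swap(1,8) ⇒ [2,3,11,5,9,8,7,10,13]; return 1

2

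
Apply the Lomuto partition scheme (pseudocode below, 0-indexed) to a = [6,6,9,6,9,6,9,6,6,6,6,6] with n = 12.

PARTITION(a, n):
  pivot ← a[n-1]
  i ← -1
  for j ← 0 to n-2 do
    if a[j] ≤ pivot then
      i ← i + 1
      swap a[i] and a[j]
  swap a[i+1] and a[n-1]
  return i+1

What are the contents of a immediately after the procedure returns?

pivot = a[11] = 6; i = -1
j=0: a[0]=6 ≤ 6 → i=0, swap a[0],a[0] (no change) → [6,6,9,6,9,6,9,6,6,6,6,6]
j=1: a[1]=6 ≤ 6 → i=1, swap a[1],a[1] (no change) → [6,6,9,6,9,6,9,6,6,6,6,6]
j=2: a[2]=9 > 6 → no swap
j=3: a[3]=6 ≤ 6 → i=2, swap a[2],a[3] → [6,6,6,9,9,6,9,6,6,6,6,6]
j=4: a[4]=9 > 6 → no swap
j=5: a[5]=6 ≤ 6 → i=3, swap a[3],a[5] → [6,6,6,6,9,9,9,6,6,6,6,6]
j=6: a[6]=9 > 6 → no swap
j=7: a[7]=6 ≤ 6 → i=4, swap a[4],a[7] → [6,6,6,6,6,9,9,9,6,6,6,6]
j=8: a[8]=6 ≤ 6 → i=5, swap a[5],a[8] → [6,6,6,6,6,6,9,9,9,6,6,6]
j=9: a[9]=6 ≤ 6 → i=6, swap a[6],a[9] → [6,6,6,6,6,6,6,9,9,9,6,6]
j=10: a[10]=6 ≤ 6 → i=7, swap a[7],a[10] → [6,6,6,6,6,6,6,6,9,9,9,6]
final swap a[8],a[11] → [6,6,6,6,6,6,6,6,6,9,9,9]; return 8

[6,6,6,6,6,6,6,6,6,9,9,9]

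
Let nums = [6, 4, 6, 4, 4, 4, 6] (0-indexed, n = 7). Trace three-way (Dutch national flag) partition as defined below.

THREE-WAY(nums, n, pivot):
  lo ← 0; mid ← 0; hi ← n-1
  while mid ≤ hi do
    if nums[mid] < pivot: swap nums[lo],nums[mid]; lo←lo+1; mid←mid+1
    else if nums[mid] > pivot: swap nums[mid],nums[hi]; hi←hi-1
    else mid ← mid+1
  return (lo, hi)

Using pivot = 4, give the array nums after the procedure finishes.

[4, 4, 4, 4, 6, 6, 6]

pivot = 4; lo=0, mid=0, hi=6
nums[mid]=6>4: swap nums[0],nums[6]; hi=5 → [6, 4, 6, 4, 4, 4, 6]
nums[mid]=6>4: swap nums[0],nums[5]; hi=4 → [4, 4, 6, 4, 4, 6, 6]
nums[mid]=4=4: mid=1
nums[mid]=4=4: mid=2
nums[mid]=6>4: swap nums[2],nums[4]; hi=3 → [4, 4, 4, 4, 6, 6, 6]
nums[mid]=4=4: mid=3
nums[mid]=4=4: mid=4
end: lo=0, hi=3; nums = [4, 4, 4, 4, 6, 6, 6]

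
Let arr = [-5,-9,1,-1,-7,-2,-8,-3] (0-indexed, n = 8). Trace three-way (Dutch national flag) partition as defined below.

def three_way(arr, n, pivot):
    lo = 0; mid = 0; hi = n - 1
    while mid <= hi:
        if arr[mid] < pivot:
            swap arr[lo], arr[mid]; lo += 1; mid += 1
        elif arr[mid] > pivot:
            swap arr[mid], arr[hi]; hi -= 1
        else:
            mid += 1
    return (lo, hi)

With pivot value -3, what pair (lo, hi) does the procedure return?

(4, 4)

pivot = -3; lo=0, mid=0, hi=7
arr[mid]=-5<-3: swap arr[0],arr[0]; lo=1,mid=1 → [-5,-9,1,-1,-7,-2,-8,-3]
arr[mid]=-9<-3: swap arr[1],arr[1]; lo=2,mid=2 → [-5,-9,1,-1,-7,-2,-8,-3]
arr[mid]=1>-3: swap arr[2],arr[7]; hi=6 → [-5,-9,-3,-1,-7,-2,-8,1]
arr[mid]=-3=-3: mid=3
arr[mid]=-1>-3: swap arr[3],arr[6]; hi=5 → [-5,-9,-3,-8,-7,-2,-1,1]
arr[mid]=-8<-3: swap arr[2],arr[3]; lo=3,mid=4 → [-5,-9,-8,-3,-7,-2,-1,1]
arr[mid]=-7<-3: swap arr[3],arr[4]; lo=4,mid=5 → [-5,-9,-8,-7,-3,-2,-1,1]
arr[mid]=-2>-3: swap arr[5],arr[5]; hi=4 → [-5,-9,-8,-7,-3,-2,-1,1]
end: lo=4, hi=4; arr = [-5,-9,-8,-7,-3,-2,-1,1]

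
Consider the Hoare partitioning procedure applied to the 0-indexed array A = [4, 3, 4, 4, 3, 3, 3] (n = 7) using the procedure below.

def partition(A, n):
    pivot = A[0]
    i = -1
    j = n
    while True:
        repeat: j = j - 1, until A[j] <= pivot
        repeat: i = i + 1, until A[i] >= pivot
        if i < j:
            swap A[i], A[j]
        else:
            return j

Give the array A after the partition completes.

[3, 3, 3, 3, 4, 4, 4]

pivot=4
j stops at 6 (3), i stops at 0 (4); swap ⇒ [3, 3, 4, 4, 3, 3, 4]
j stops at 5 (3), i stops at 2 (4); swap ⇒ [3, 3, 3, 4, 3, 4, 4]
j stops at 4 (3), i stops at 3 (4); swap ⇒ [3, 3, 3, 3, 4, 4, 4]
j stops at 3, i stops at 4; i≥j ⇒ return 3. A=[3, 3, 3, 3, 4, 4, 4]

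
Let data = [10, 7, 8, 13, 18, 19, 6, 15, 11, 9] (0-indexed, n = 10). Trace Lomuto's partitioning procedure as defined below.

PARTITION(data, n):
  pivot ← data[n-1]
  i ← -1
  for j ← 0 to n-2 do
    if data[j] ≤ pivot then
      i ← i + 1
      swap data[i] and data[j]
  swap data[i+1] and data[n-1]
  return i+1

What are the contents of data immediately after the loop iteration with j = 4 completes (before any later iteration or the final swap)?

[7, 8, 10, 13, 18, 19, 6, 15, 11, 9]

pivot=9, i=-1
j=0: 10>9, skip
j=1: 7≤9, i=0, swap(0,1) ⇒ [7, 10, 8, 13, 18, 19, 6, 15, 11, 9]
j=2: 8≤9, i=1, swap(1,2) ⇒ [7, 8, 10, 13, 18, 19, 6, 15, 11, 9]
j=3: 13>9, skip
j=4: 18>9, skip
(after j=4) data = [7, 8, 10, 13, 18, 19, 6, 15, 11, 9]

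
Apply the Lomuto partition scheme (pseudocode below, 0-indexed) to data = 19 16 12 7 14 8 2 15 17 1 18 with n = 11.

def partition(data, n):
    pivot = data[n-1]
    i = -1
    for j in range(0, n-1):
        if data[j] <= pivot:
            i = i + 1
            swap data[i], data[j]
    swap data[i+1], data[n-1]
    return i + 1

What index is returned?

pivot=18, i=-1
j=0: 19>18, skip
j=1: 16≤18, i=0, swap(0,1) ⇒ 16 19 12 7 14 8 2 15 17 1 18
j=2: 12≤18, i=1, swap(1,2) ⇒ 16 12 19 7 14 8 2 15 17 1 18
j=3: 7≤18, i=2, swap(2,3) ⇒ 16 12 7 19 14 8 2 15 17 1 18
j=4: 14≤18, i=3, swap(3,4) ⇒ 16 12 7 14 19 8 2 15 17 1 18
j=5: 8≤18, i=4, swap(4,5) ⇒ 16 12 7 14 8 19 2 15 17 1 18
j=6: 2≤18, i=5, swap(5,6) ⇒ 16 12 7 14 8 2 19 15 17 1 18
j=7: 15≤18, i=6, swap(6,7) ⇒ 16 12 7 14 8 2 15 19 17 1 18
j=8: 17≤18, i=7, swap(7,8) ⇒ 16 12 7 14 8 2 15 17 19 1 18
j=9: 1≤18, i=8, swap(8,9) ⇒ 16 12 7 14 8 2 15 17 1 19 18
swap(9,10) ⇒ 16 12 7 14 8 2 15 17 1 18 19; return 9

9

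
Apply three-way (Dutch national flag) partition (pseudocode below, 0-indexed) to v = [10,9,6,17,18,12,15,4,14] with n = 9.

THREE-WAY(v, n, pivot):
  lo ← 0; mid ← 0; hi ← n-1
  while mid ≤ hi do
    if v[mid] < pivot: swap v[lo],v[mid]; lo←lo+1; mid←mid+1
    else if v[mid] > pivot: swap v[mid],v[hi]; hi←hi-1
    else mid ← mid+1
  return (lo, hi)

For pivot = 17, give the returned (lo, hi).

(7, 7)

pivot = 17; lo=0, mid=0, hi=8
v[mid]=10<17: swap v[0],v[0]; lo=1,mid=1 → [10,9,6,17,18,12,15,4,14]
v[mid]=9<17: swap v[1],v[1]; lo=2,mid=2 → [10,9,6,17,18,12,15,4,14]
v[mid]=6<17: swap v[2],v[2]; lo=3,mid=3 → [10,9,6,17,18,12,15,4,14]
v[mid]=17=17: mid=4
v[mid]=18>17: swap v[4],v[8]; hi=7 → [10,9,6,17,14,12,15,4,18]
v[mid]=14<17: swap v[3],v[4]; lo=4,mid=5 → [10,9,6,14,17,12,15,4,18]
v[mid]=12<17: swap v[4],v[5]; lo=5,mid=6 → [10,9,6,14,12,17,15,4,18]
v[mid]=15<17: swap v[5],v[6]; lo=6,mid=7 → [10,9,6,14,12,15,17,4,18]
v[mid]=4<17: swap v[6],v[7]; lo=7,mid=8 → [10,9,6,14,12,15,4,17,18]
end: lo=7, hi=7; v = [10,9,6,14,12,15,4,17,18]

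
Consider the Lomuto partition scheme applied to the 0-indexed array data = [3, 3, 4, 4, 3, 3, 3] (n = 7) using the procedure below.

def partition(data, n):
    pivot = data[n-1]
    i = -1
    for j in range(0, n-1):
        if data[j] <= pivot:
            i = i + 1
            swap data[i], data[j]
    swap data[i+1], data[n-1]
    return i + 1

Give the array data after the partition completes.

pivot=3, i=-1
j=0: 3≤3, i=0, swap(0,0) ⇒ [3, 3, 4, 4, 3, 3, 3]
j=1: 3≤3, i=1, swap(1,1) ⇒ [3, 3, 4, 4, 3, 3, 3]
j=2: 4>3, skip
j=3: 4>3, skip
j=4: 3≤3, i=2, swap(2,4) ⇒ [3, 3, 3, 4, 4, 3, 3]
j=5: 3≤3, i=3, swap(3,5) ⇒ [3, 3, 3, 3, 4, 4, 3]
swap(4,6) ⇒ [3, 3, 3, 3, 3, 4, 4]; return 4

[3, 3, 3, 3, 3, 4, 4]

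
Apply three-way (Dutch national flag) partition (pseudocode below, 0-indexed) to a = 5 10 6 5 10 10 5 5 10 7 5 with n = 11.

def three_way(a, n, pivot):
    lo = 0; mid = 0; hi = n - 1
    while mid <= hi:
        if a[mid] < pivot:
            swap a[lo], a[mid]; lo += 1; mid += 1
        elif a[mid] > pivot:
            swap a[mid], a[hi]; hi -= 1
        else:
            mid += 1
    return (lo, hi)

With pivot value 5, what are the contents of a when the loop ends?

5 5 5 5 5 10 10 10 7 6 10

pivot = 5; lo=0, mid=0, hi=10
a[mid]=5=5: mid=1
a[mid]=10>5: swap a[1],a[10]; hi=9 → 5 5 6 5 10 10 5 5 10 7 10
a[mid]=5=5: mid=2
a[mid]=6>5: swap a[2],a[9]; hi=8 → 5 5 7 5 10 10 5 5 10 6 10
a[mid]=7>5: swap a[2],a[8]; hi=7 → 5 5 10 5 10 10 5 5 7 6 10
a[mid]=10>5: swap a[2],a[7]; hi=6 → 5 5 5 5 10 10 5 10 7 6 10
a[mid]=5=5: mid=3
a[mid]=5=5: mid=4
a[mid]=10>5: swap a[4],a[6]; hi=5 → 5 5 5 5 5 10 10 10 7 6 10
a[mid]=5=5: mid=5
a[mid]=10>5: swap a[5],a[5]; hi=4 → 5 5 5 5 5 10 10 10 7 6 10
end: lo=0, hi=4; a = 5 5 5 5 5 10 10 10 7 6 10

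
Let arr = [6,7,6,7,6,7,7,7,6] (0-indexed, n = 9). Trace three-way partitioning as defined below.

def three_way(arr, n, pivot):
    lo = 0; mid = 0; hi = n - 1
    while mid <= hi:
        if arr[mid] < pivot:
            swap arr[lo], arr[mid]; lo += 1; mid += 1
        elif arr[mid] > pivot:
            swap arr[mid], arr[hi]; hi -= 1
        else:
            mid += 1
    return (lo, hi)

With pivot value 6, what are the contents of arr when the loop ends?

pivot = 6; lo=0, mid=0, hi=8
arr[mid]=6=6: mid=1
arr[mid]=7>6: swap arr[1],arr[8]; hi=7 → [6,6,6,7,6,7,7,7,7]
arr[mid]=6=6: mid=2
arr[mid]=6=6: mid=3
arr[mid]=7>6: swap arr[3],arr[7]; hi=6 → [6,6,6,7,6,7,7,7,7]
arr[mid]=7>6: swap arr[3],arr[6]; hi=5 → [6,6,6,7,6,7,7,7,7]
arr[mid]=7>6: swap arr[3],arr[5]; hi=4 → [6,6,6,7,6,7,7,7,7]
arr[mid]=7>6: swap arr[3],arr[4]; hi=3 → [6,6,6,6,7,7,7,7,7]
arr[mid]=6=6: mid=4
end: lo=0, hi=3; arr = [6,6,6,6,7,7,7,7,7]

[6,6,6,6,7,7,7,7,7]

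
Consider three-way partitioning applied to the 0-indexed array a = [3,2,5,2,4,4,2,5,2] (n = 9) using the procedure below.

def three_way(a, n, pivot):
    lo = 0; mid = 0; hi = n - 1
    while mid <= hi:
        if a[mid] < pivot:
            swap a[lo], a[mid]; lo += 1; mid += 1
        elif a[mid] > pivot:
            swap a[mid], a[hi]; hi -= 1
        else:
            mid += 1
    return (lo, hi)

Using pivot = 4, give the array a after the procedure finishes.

pivot = 4; lo=0, mid=0, hi=8
a[mid]=3<4: swap a[0],a[0]; lo=1,mid=1 → [3,2,5,2,4,4,2,5,2]
a[mid]=2<4: swap a[1],a[1]; lo=2,mid=2 → [3,2,5,2,4,4,2,5,2]
a[mid]=5>4: swap a[2],a[8]; hi=7 → [3,2,2,2,4,4,2,5,5]
a[mid]=2<4: swap a[2],a[2]; lo=3,mid=3 → [3,2,2,2,4,4,2,5,5]
a[mid]=2<4: swap a[3],a[3]; lo=4,mid=4 → [3,2,2,2,4,4,2,5,5]
a[mid]=4=4: mid=5
a[mid]=4=4: mid=6
a[mid]=2<4: swap a[4],a[6]; lo=5,mid=7 → [3,2,2,2,2,4,4,5,5]
a[mid]=5>4: swap a[7],a[7]; hi=6 → [3,2,2,2,2,4,4,5,5]
end: lo=5, hi=6; a = [3,2,2,2,2,4,4,5,5]

[3,2,2,2,2,4,4,5,5]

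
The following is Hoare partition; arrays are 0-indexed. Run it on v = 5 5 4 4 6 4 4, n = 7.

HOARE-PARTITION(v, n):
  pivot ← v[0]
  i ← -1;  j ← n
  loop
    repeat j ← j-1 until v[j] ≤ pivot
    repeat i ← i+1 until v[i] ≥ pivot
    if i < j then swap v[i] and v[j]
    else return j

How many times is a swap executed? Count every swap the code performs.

pivot = v[0] = 5; i = -1, j = 7
j→6 (v[6]=4≤5), i→0 (v[0]=5≥5); i<j, swap → 4 5 4 4 6 4 5
j→5 (v[5]=4≤5), i→1 (v[1]=5≥5); i<j, swap → 4 4 4 4 6 5 5
j→3, i→4; i≥j, return j=3. v = 4 4 4 4 6 5 5

2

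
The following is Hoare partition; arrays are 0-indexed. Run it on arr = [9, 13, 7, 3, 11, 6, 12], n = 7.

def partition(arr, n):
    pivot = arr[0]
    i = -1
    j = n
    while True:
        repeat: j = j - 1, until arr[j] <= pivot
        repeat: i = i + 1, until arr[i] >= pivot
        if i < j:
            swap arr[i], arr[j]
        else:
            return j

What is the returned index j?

pivot = arr[0] = 9; i = -1, j = 7
j→5 (arr[5]=6≤9), i→0 (arr[0]=9≥9); i<j, swap → [6, 13, 7, 3, 11, 9, 12]
j→3 (arr[3]=3≤9), i→1 (arr[1]=13≥9); i<j, swap → [6, 3, 7, 13, 11, 9, 12]
j→2, i→3; i≥j, return j=2. arr = [6, 3, 7, 13, 11, 9, 12]

2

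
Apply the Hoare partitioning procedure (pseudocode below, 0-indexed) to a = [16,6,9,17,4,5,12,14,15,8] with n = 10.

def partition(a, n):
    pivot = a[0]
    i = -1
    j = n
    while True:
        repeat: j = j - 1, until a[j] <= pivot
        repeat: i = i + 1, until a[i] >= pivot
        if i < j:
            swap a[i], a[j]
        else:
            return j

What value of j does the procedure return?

7

pivot=16
j stops at 9 (8), i stops at 0 (16); swap ⇒ [8,6,9,17,4,5,12,14,15,16]
j stops at 8 (15), i stops at 3 (17); swap ⇒ [8,6,9,15,4,5,12,14,17,16]
j stops at 7, i stops at 8; i≥j ⇒ return 7. a=[8,6,9,15,4,5,12,14,17,16]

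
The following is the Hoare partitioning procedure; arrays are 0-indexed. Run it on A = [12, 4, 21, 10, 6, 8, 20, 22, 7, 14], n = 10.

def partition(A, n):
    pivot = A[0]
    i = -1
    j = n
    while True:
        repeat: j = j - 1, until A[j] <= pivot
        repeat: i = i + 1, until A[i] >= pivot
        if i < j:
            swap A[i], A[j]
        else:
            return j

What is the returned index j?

pivot = A[0] = 12; i = -1, j = 10
j→8 (A[8]=7≤12), i→0 (A[0]=12≥12); i<j, swap → [7, 4, 21, 10, 6, 8, 20, 22, 12, 14]
j→5 (A[5]=8≤12), i→2 (A[2]=21≥12); i<j, swap → [7, 4, 8, 10, 6, 21, 20, 22, 12, 14]
j→4, i→5; i≥j, return j=4. A = [7, 4, 8, 10, 6, 21, 20, 22, 12, 14]

4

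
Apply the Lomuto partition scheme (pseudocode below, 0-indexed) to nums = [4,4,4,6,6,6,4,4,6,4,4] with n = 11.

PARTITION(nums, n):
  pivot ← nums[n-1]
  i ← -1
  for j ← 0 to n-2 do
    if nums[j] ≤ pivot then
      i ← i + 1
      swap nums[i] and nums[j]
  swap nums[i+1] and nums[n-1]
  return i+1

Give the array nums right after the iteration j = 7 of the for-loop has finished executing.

pivot = nums[10] = 4; i = -1
j=0: nums[0]=4 ≤ 4 → i=0, swap nums[0],nums[0] (no change) → [4,4,4,6,6,6,4,4,6,4,4]
j=1: nums[1]=4 ≤ 4 → i=1, swap nums[1],nums[1] (no change) → [4,4,4,6,6,6,4,4,6,4,4]
j=2: nums[2]=4 ≤ 4 → i=2, swap nums[2],nums[2] (no change) → [4,4,4,6,6,6,4,4,6,4,4]
j=3: nums[3]=6 > 4 → no swap
j=4: nums[4]=6 > 4 → no swap
j=5: nums[5]=6 > 4 → no swap
j=6: nums[6]=4 ≤ 4 → i=3, swap nums[3],nums[6] → [4,4,4,4,6,6,6,4,6,4,4]
j=7: nums[7]=4 ≤ 4 → i=4, swap nums[4],nums[7] → [4,4,4,4,4,6,6,6,6,4,4]
(after j=7) nums = [4,4,4,4,4,6,6,6,6,4,4]

[4,4,4,4,4,6,6,6,6,4,4]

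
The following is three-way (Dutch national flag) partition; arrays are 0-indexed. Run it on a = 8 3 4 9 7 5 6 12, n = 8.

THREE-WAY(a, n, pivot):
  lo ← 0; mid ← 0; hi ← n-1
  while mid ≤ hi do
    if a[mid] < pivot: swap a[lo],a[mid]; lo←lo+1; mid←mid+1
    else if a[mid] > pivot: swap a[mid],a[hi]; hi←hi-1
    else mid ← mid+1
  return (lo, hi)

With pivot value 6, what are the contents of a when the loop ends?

lo=0 mid=0 hi=7
8>6: swap(0,7), hi=6 ⇒ 12 3 4 9 7 5 6 8
12>6: swap(0,6), hi=5 ⇒ 6 3 4 9 7 5 12 8
6=6: mid=1
3<6: swap(0,1), lo=1 mid=2 ⇒ 3 6 4 9 7 5 12 8
4<6: swap(1,2), lo=2 mid=3 ⇒ 3 4 6 9 7 5 12 8
9>6: swap(3,5), hi=4 ⇒ 3 4 6 5 7 9 12 8
5<6: swap(2,3), lo=3 mid=4 ⇒ 3 4 5 6 7 9 12 8
7>6: swap(4,4), hi=3 ⇒ 3 4 5 6 7 9 12 8
done. lo=3 hi=3; a=3 4 5 6 7 9 12 8

3 4 5 6 7 9 12 8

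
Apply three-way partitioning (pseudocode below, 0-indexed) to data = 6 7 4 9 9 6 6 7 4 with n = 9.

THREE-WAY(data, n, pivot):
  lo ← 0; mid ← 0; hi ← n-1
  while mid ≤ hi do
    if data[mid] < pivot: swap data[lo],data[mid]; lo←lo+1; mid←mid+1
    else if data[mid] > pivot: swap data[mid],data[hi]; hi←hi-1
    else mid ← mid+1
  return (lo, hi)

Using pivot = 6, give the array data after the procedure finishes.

4 4 6 6 6 9 7 9 7

pivot = 6; lo=0, mid=0, hi=8
data[mid]=6=6: mid=1
data[mid]=7>6: swap data[1],data[8]; hi=7 → 6 4 4 9 9 6 6 7 7
data[mid]=4<6: swap data[0],data[1]; lo=1,mid=2 → 4 6 4 9 9 6 6 7 7
data[mid]=4<6: swap data[1],data[2]; lo=2,mid=3 → 4 4 6 9 9 6 6 7 7
data[mid]=9>6: swap data[3],data[7]; hi=6 → 4 4 6 7 9 6 6 9 7
data[mid]=7>6: swap data[3],data[6]; hi=5 → 4 4 6 6 9 6 7 9 7
data[mid]=6=6: mid=4
data[mid]=9>6: swap data[4],data[5]; hi=4 → 4 4 6 6 6 9 7 9 7
data[mid]=6=6: mid=5
end: lo=2, hi=4; data = 4 4 6 6 6 9 7 9 7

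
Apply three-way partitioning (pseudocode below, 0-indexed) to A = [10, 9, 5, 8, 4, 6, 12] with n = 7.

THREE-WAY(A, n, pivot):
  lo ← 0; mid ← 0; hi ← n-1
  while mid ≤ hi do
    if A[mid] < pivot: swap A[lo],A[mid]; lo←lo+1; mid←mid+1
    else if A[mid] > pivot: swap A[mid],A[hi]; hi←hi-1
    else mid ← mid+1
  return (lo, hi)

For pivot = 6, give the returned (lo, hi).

(2, 2)

lo=0 mid=0 hi=6
10>6: swap(0,6), hi=5 ⇒ [12, 9, 5, 8, 4, 6, 10]
12>6: swap(0,5), hi=4 ⇒ [6, 9, 5, 8, 4, 12, 10]
6=6: mid=1
9>6: swap(1,4), hi=3 ⇒ [6, 4, 5, 8, 9, 12, 10]
4<6: swap(0,1), lo=1 mid=2 ⇒ [4, 6, 5, 8, 9, 12, 10]
5<6: swap(1,2), lo=2 mid=3 ⇒ [4, 5, 6, 8, 9, 12, 10]
8>6: swap(3,3), hi=2 ⇒ [4, 5, 6, 8, 9, 12, 10]
done. lo=2 hi=2; A=[4, 5, 6, 8, 9, 12, 10]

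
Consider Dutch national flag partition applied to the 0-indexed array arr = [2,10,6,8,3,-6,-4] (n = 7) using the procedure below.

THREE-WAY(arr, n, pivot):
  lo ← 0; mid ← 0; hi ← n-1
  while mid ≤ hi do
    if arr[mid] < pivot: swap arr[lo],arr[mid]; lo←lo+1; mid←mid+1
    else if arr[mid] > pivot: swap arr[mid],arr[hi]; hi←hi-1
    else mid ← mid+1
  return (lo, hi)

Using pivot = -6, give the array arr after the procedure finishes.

[-6,6,8,3,10,-4,2]

lo=0 mid=0 hi=6
2>-6: swap(0,6), hi=5 ⇒ [-4,10,6,8,3,-6,2]
-4>-6: swap(0,5), hi=4 ⇒ [-6,10,6,8,3,-4,2]
-6=-6: mid=1
10>-6: swap(1,4), hi=3 ⇒ [-6,3,6,8,10,-4,2]
3>-6: swap(1,3), hi=2 ⇒ [-6,8,6,3,10,-4,2]
8>-6: swap(1,2), hi=1 ⇒ [-6,6,8,3,10,-4,2]
6>-6: swap(1,1), hi=0 ⇒ [-6,6,8,3,10,-4,2]
done. lo=0 hi=0; arr=[-6,6,8,3,10,-4,2]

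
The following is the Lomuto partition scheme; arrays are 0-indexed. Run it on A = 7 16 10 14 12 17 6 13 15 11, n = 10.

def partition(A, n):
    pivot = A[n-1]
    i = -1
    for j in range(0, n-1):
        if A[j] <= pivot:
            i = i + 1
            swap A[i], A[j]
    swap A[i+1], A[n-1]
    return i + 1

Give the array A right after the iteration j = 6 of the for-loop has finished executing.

pivot = A[9] = 11; i = -1
j=0: A[0]=7 ≤ 11 → i=0, swap A[0],A[0] (no change) → 7 16 10 14 12 17 6 13 15 11
j=1: A[1]=16 > 11 → no swap
j=2: A[2]=10 ≤ 11 → i=1, swap A[1],A[2] → 7 10 16 14 12 17 6 13 15 11
j=3: A[3]=14 > 11 → no swap
j=4: A[4]=12 > 11 → no swap
j=5: A[5]=17 > 11 → no swap
j=6: A[6]=6 ≤ 11 → i=2, swap A[2],A[6] → 7 10 6 14 12 17 16 13 15 11
(after j=6) A = 7 10 6 14 12 17 16 13 15 11

7 10 6 14 12 17 16 13 15 11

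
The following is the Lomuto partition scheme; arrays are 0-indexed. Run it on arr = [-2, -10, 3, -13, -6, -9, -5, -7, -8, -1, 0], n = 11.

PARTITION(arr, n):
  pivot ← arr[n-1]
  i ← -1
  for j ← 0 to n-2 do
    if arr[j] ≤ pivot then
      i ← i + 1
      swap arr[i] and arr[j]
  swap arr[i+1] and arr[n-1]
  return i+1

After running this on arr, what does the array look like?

[-2, -10, -13, -6, -9, -5, -7, -8, -1, 0, 3]

pivot = arr[10] = 0; i = -1
j=0: arr[0]=-2 ≤ 0 → i=0, swap arr[0],arr[0] (no change) → [-2, -10, 3, -13, -6, -9, -5, -7, -8, -1, 0]
j=1: arr[1]=-10 ≤ 0 → i=1, swap arr[1],arr[1] (no change) → [-2, -10, 3, -13, -6, -9, -5, -7, -8, -1, 0]
j=2: arr[2]=3 > 0 → no swap
j=3: arr[3]=-13 ≤ 0 → i=2, swap arr[2],arr[3] → [-2, -10, -13, 3, -6, -9, -5, -7, -8, -1, 0]
j=4: arr[4]=-6 ≤ 0 → i=3, swap arr[3],arr[4] → [-2, -10, -13, -6, 3, -9, -5, -7, -8, -1, 0]
j=5: arr[5]=-9 ≤ 0 → i=4, swap arr[4],arr[5] → [-2, -10, -13, -6, -9, 3, -5, -7, -8, -1, 0]
j=6: arr[6]=-5 ≤ 0 → i=5, swap arr[5],arr[6] → [-2, -10, -13, -6, -9, -5, 3, -7, -8, -1, 0]
j=7: arr[7]=-7 ≤ 0 → i=6, swap arr[6],arr[7] → [-2, -10, -13, -6, -9, -5, -7, 3, -8, -1, 0]
j=8: arr[8]=-8 ≤ 0 → i=7, swap arr[7],arr[8] → [-2, -10, -13, -6, -9, -5, -7, -8, 3, -1, 0]
j=9: arr[9]=-1 ≤ 0 → i=8, swap arr[8],arr[9] → [-2, -10, -13, -6, -9, -5, -7, -8, -1, 3, 0]
final swap arr[9],arr[10] → [-2, -10, -13, -6, -9, -5, -7, -8, -1, 0, 3]; return 9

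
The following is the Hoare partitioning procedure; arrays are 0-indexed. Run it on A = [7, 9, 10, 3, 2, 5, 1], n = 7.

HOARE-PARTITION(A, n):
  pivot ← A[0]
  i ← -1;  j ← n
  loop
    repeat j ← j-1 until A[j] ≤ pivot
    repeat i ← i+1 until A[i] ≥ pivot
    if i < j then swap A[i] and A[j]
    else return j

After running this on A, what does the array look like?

[1, 5, 2, 3, 10, 9, 7]

pivot=7
j stops at 6 (1), i stops at 0 (7); swap ⇒ [1, 9, 10, 3, 2, 5, 7]
j stops at 5 (5), i stops at 1 (9); swap ⇒ [1, 5, 10, 3, 2, 9, 7]
j stops at 4 (2), i stops at 2 (10); swap ⇒ [1, 5, 2, 3, 10, 9, 7]
j stops at 3, i stops at 4; i≥j ⇒ return 3. A=[1, 5, 2, 3, 10, 9, 7]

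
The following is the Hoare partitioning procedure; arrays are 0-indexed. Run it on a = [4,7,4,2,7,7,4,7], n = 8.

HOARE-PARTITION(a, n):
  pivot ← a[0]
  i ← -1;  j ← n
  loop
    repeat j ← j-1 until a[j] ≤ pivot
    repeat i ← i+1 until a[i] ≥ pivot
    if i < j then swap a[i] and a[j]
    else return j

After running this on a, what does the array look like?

[4,2,4,7,7,7,4,7]

pivot = a[0] = 4; i = -1, j = 8
j→6 (a[6]=4≤4), i→0 (a[0]=4≥4); i<j, swap → [4,7,4,2,7,7,4,7]
j→3 (a[3]=2≤4), i→1 (a[1]=7≥4); i<j, swap → [4,2,4,7,7,7,4,7]
j→2, i→2; i≥j, return j=2. a = [4,2,4,7,7,7,4,7]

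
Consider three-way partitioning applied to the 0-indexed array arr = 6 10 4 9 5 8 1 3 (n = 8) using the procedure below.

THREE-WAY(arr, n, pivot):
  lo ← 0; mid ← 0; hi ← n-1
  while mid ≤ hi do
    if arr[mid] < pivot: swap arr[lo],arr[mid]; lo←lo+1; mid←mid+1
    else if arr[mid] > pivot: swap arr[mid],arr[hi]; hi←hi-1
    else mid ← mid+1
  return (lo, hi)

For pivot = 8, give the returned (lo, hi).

(5, 5)

lo=0 mid=0 hi=7
6<8: swap(0,0), lo=1 mid=1 ⇒ 6 10 4 9 5 8 1 3
10>8: swap(1,7), hi=6 ⇒ 6 3 4 9 5 8 1 10
3<8: swap(1,1), lo=2 mid=2 ⇒ 6 3 4 9 5 8 1 10
4<8: swap(2,2), lo=3 mid=3 ⇒ 6 3 4 9 5 8 1 10
9>8: swap(3,6), hi=5 ⇒ 6 3 4 1 5 8 9 10
1<8: swap(3,3), lo=4 mid=4 ⇒ 6 3 4 1 5 8 9 10
5<8: swap(4,4), lo=5 mid=5 ⇒ 6 3 4 1 5 8 9 10
8=8: mid=6
done. lo=5 hi=5; arr=6 3 4 1 5 8 9 10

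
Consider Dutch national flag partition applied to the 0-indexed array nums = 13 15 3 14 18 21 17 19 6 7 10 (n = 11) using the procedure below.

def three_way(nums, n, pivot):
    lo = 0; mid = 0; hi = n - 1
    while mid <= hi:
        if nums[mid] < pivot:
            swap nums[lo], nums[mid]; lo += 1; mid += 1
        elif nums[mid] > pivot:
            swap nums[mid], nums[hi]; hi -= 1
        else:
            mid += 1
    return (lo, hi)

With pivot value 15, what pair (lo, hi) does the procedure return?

lo=0 mid=0 hi=10
13<15: swap(0,0), lo=1 mid=1 ⇒ 13 15 3 14 18 21 17 19 6 7 10
15=15: mid=2
3<15: swap(1,2), lo=2 mid=3 ⇒ 13 3 15 14 18 21 17 19 6 7 10
14<15: swap(2,3), lo=3 mid=4 ⇒ 13 3 14 15 18 21 17 19 6 7 10
18>15: swap(4,10), hi=9 ⇒ 13 3 14 15 10 21 17 19 6 7 18
10<15: swap(3,4), lo=4 mid=5 ⇒ 13 3 14 10 15 21 17 19 6 7 18
21>15: swap(5,9), hi=8 ⇒ 13 3 14 10 15 7 17 19 6 21 18
7<15: swap(4,5), lo=5 mid=6 ⇒ 13 3 14 10 7 15 17 19 6 21 18
17>15: swap(6,8), hi=7 ⇒ 13 3 14 10 7 15 6 19 17 21 18
6<15: swap(5,6), lo=6 mid=7 ⇒ 13 3 14 10 7 6 15 19 17 21 18
19>15: swap(7,7), hi=6 ⇒ 13 3 14 10 7 6 15 19 17 21 18
done. lo=6 hi=6; nums=13 3 14 10 7 6 15 19 17 21 18

(6, 6)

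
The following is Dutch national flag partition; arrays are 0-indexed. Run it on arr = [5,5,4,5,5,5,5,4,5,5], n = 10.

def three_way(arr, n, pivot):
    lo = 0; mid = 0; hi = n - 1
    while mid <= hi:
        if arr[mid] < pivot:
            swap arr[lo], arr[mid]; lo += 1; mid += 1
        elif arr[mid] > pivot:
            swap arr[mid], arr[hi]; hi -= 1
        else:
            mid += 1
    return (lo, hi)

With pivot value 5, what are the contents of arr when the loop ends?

[4,4,5,5,5,5,5,5,5,5]

pivot = 5; lo=0, mid=0, hi=9
arr[mid]=5=5: mid=1
arr[mid]=5=5: mid=2
arr[mid]=4<5: swap arr[0],arr[2]; lo=1,mid=3 → [4,5,5,5,5,5,5,4,5,5]
arr[mid]=5=5: mid=4
arr[mid]=5=5: mid=5
arr[mid]=5=5: mid=6
arr[mid]=5=5: mid=7
arr[mid]=4<5: swap arr[1],arr[7]; lo=2,mid=8 → [4,4,5,5,5,5,5,5,5,5]
arr[mid]=5=5: mid=9
arr[mid]=5=5: mid=10
end: lo=2, hi=9; arr = [4,4,5,5,5,5,5,5,5,5]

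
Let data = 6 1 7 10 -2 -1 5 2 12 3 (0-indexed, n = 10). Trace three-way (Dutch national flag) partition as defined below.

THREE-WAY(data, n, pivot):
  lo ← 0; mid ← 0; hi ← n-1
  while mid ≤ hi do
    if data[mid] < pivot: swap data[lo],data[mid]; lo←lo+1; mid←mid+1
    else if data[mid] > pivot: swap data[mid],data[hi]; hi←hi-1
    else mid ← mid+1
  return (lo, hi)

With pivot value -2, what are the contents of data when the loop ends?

-2 7 10 1 -1 5 2 12 3 6

lo=0 mid=0 hi=9
6>-2: swap(0,9), hi=8 ⇒ 3 1 7 10 -2 -1 5 2 12 6
3>-2: swap(0,8), hi=7 ⇒ 12 1 7 10 -2 -1 5 2 3 6
12>-2: swap(0,7), hi=6 ⇒ 2 1 7 10 -2 -1 5 12 3 6
2>-2: swap(0,6), hi=5 ⇒ 5 1 7 10 -2 -1 2 12 3 6
5>-2: swap(0,5), hi=4 ⇒ -1 1 7 10 -2 5 2 12 3 6
-1>-2: swap(0,4), hi=3 ⇒ -2 1 7 10 -1 5 2 12 3 6
-2=-2: mid=1
1>-2: swap(1,3), hi=2 ⇒ -2 10 7 1 -1 5 2 12 3 6
10>-2: swap(1,2), hi=1 ⇒ -2 7 10 1 -1 5 2 12 3 6
7>-2: swap(1,1), hi=0 ⇒ -2 7 10 1 -1 5 2 12 3 6
done. lo=0 hi=0; data=-2 7 10 1 -1 5 2 12 3 6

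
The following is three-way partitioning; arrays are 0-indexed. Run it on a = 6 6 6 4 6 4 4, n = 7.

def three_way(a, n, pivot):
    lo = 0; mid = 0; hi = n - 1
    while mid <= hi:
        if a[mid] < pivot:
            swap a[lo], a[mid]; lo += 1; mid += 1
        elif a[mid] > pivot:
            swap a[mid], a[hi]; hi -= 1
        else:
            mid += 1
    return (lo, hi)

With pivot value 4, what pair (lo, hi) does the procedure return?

(0, 2)

lo=0 mid=0 hi=6
6>4: swap(0,6), hi=5 ⇒ 4 6 6 4 6 4 6
4=4: mid=1
6>4: swap(1,5), hi=4 ⇒ 4 4 6 4 6 6 6
4=4: mid=2
6>4: swap(2,4), hi=3 ⇒ 4 4 6 4 6 6 6
6>4: swap(2,3), hi=2 ⇒ 4 4 4 6 6 6 6
4=4: mid=3
done. lo=0 hi=2; a=4 4 4 6 6 6 6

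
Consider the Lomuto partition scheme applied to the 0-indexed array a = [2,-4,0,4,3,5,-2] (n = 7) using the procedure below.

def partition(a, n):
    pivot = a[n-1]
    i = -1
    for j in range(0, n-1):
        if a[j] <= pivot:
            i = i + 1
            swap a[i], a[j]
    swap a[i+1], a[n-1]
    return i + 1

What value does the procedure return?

pivot = a[6] = -2; i = -1
j=0: a[0]=2 > -2 → no swap
j=1: a[1]=-4 ≤ -2 → i=0, swap a[0],a[1] → [-4,2,0,4,3,5,-2]
j=2: a[2]=0 > -2 → no swap
j=3: a[3]=4 > -2 → no swap
j=4: a[4]=3 > -2 → no swap
j=5: a[5]=5 > -2 → no swap
final swap a[1],a[6] → [-4,-2,0,4,3,5,2]; return 1

1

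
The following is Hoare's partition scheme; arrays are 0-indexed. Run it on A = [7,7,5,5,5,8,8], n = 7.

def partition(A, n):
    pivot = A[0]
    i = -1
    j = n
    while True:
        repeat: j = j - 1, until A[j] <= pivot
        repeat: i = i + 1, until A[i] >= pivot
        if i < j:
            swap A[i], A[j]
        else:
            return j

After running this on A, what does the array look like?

[5,5,5,7,7,8,8]

pivot=7
j stops at 4 (5), i stops at 0 (7); swap ⇒ [5,7,5,5,7,8,8]
j stops at 3 (5), i stops at 1 (7); swap ⇒ [5,5,5,7,7,8,8]
j stops at 2, i stops at 3; i≥j ⇒ return 2. A=[5,5,5,7,7,8,8]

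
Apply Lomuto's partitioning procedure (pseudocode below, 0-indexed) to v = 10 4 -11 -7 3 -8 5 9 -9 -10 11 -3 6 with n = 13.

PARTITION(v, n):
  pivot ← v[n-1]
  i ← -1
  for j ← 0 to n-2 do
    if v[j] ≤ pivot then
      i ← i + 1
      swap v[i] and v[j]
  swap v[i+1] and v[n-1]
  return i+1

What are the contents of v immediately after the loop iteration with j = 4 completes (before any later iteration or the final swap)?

4 -11 -7 3 10 -8 5 9 -9 -10 11 -3 6

pivot = v[12] = 6; i = -1
j=0: v[0]=10 > 6 → no swap
j=1: v[1]=4 ≤ 6 → i=0, swap v[0],v[1] → 4 10 -11 -7 3 -8 5 9 -9 -10 11 -3 6
j=2: v[2]=-11 ≤ 6 → i=1, swap v[1],v[2] → 4 -11 10 -7 3 -8 5 9 -9 -10 11 -3 6
j=3: v[3]=-7 ≤ 6 → i=2, swap v[2],v[3] → 4 -11 -7 10 3 -8 5 9 -9 -10 11 -3 6
j=4: v[4]=3 ≤ 6 → i=3, swap v[3],v[4] → 4 -11 -7 3 10 -8 5 9 -9 -10 11 -3 6
(after j=4) v = 4 -11 -7 3 10 -8 5 9 -9 -10 11 -3 6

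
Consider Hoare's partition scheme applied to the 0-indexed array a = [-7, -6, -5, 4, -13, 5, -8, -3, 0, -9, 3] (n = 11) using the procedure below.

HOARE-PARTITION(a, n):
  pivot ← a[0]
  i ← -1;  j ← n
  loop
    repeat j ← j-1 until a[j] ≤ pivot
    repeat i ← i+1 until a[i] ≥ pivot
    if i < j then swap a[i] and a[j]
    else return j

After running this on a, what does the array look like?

pivot=-7
j stops at 9 (-9), i stops at 0 (-7); swap ⇒ [-9, -6, -5, 4, -13, 5, -8, -3, 0, -7, 3]
j stops at 6 (-8), i stops at 1 (-6); swap ⇒ [-9, -8, -5, 4, -13, 5, -6, -3, 0, -7, 3]
j stops at 4 (-13), i stops at 2 (-5); swap ⇒ [-9, -8, -13, 4, -5, 5, -6, -3, 0, -7, 3]
j stops at 2, i stops at 3; i≥j ⇒ return 2. a=[-9, -8, -13, 4, -5, 5, -6, -3, 0, -7, 3]

[-9, -8, -13, 4, -5, 5, -6, -3, 0, -7, 3]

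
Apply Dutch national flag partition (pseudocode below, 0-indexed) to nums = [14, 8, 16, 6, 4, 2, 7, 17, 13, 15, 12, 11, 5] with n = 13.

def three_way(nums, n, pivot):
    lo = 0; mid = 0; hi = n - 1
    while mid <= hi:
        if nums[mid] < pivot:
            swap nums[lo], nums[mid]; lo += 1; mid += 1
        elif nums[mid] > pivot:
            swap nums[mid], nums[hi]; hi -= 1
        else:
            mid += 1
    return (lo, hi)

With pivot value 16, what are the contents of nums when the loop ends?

lo=0 mid=0 hi=12
14<16: swap(0,0), lo=1 mid=1 ⇒ [14, 8, 16, 6, 4, 2, 7, 17, 13, 15, 12, 11, 5]
8<16: swap(1,1), lo=2 mid=2 ⇒ [14, 8, 16, 6, 4, 2, 7, 17, 13, 15, 12, 11, 5]
16=16: mid=3
6<16: swap(2,3), lo=3 mid=4 ⇒ [14, 8, 6, 16, 4, 2, 7, 17, 13, 15, 12, 11, 5]
4<16: swap(3,4), lo=4 mid=5 ⇒ [14, 8, 6, 4, 16, 2, 7, 17, 13, 15, 12, 11, 5]
2<16: swap(4,5), lo=5 mid=6 ⇒ [14, 8, 6, 4, 2, 16, 7, 17, 13, 15, 12, 11, 5]
7<16: swap(5,6), lo=6 mid=7 ⇒ [14, 8, 6, 4, 2, 7, 16, 17, 13, 15, 12, 11, 5]
17>16: swap(7,12), hi=11 ⇒ [14, 8, 6, 4, 2, 7, 16, 5, 13, 15, 12, 11, 17]
5<16: swap(6,7), lo=7 mid=8 ⇒ [14, 8, 6, 4, 2, 7, 5, 16, 13, 15, 12, 11, 17]
13<16: swap(7,8), lo=8 mid=9 ⇒ [14, 8, 6, 4, 2, 7, 5, 13, 16, 15, 12, 11, 17]
15<16: swap(8,9), lo=9 mid=10 ⇒ [14, 8, 6, 4, 2, 7, 5, 13, 15, 16, 12, 11, 17]
12<16: swap(9,10), lo=10 mid=11 ⇒ [14, 8, 6, 4, 2, 7, 5, 13, 15, 12, 16, 11, 17]
11<16: swap(10,11), lo=11 mid=12 ⇒ [14, 8, 6, 4, 2, 7, 5, 13, 15, 12, 11, 16, 17]
done. lo=11 hi=11; nums=[14, 8, 6, 4, 2, 7, 5, 13, 15, 12, 11, 16, 17]

[14, 8, 6, 4, 2, 7, 5, 13, 15, 12, 11, 16, 17]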